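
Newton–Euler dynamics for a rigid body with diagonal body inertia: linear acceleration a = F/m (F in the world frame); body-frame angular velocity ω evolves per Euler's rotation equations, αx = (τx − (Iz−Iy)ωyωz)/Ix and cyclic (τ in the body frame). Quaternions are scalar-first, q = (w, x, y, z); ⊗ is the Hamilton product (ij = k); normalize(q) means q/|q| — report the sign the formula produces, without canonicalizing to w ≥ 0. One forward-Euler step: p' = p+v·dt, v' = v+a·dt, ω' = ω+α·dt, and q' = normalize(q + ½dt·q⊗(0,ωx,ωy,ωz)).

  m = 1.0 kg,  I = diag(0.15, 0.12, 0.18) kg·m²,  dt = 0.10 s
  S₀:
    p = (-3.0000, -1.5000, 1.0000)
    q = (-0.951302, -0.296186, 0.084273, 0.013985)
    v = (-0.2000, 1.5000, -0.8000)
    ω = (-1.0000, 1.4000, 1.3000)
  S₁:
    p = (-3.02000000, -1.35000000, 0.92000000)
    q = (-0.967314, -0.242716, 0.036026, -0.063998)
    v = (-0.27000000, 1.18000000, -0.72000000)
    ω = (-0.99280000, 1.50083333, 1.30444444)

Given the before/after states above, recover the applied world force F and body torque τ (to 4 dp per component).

F = (-0.7000, -3.2000, 0.8000)
τ = (0.1200, 0.1600, 0.0500)

v₁ − v₀ = (-0.07000000, -0.32000000, 0.08000000)
m·(v₁−v₀)/dt = (-0.7000, -3.2000, 0.8000)
rate change Δω = (0.00720000, 0.10083333, 0.00444444)
ω₀×(Iω₀) = (0.1092, 0.0390, 0.0420)
τ = I·(Δω/dt) + ω₀×(Iω₀) = (0.1200, 0.1600, 0.0500)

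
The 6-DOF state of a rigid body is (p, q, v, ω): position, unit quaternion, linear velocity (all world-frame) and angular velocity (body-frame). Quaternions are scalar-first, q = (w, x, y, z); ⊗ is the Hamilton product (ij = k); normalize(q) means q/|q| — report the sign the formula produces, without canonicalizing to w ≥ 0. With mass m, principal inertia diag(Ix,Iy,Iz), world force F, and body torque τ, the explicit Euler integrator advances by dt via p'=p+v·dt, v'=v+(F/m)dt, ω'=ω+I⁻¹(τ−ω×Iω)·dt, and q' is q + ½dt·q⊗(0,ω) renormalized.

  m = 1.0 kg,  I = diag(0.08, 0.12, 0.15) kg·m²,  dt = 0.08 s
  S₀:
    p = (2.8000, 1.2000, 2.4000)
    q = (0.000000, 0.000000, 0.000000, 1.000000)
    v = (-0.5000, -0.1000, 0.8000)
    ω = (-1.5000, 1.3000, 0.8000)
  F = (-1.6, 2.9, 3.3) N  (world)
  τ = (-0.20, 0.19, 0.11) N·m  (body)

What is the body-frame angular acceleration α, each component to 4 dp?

precession coupling ω×(Iω) = (0.0312, 0.0840, -0.0780)
α = I⁻¹(τ − ω×Iω) = (-2.8900, 0.8833, 1.2533)

α = (-2.8900, 0.8833, 1.2533)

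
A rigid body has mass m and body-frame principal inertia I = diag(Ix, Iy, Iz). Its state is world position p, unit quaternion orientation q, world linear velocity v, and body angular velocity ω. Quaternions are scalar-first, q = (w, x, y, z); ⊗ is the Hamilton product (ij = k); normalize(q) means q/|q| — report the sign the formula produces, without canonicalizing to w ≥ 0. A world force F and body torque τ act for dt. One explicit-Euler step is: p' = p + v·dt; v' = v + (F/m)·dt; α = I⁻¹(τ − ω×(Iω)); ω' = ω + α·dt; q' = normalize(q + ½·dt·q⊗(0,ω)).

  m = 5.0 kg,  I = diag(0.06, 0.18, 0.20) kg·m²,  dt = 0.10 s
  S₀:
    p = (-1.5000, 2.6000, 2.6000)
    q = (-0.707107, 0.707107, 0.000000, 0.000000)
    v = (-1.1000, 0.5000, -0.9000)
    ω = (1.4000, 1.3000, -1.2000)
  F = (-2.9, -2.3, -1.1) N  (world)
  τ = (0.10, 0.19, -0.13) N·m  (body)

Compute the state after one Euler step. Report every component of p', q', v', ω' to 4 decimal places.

a = (-0.5800, -0.4600, -0.2200)
new position p' = (-1.6100, 2.6500, 2.5100)
v + (F/m)dt = (-1.1580, 0.4540, -0.9220)
angular accel α = (2.1867, -0.2511, -1.7420)
ω + α·dt = (1.6187, 1.2749, -1.3742)
2q̇ = q⊗(0,ω) = (-0.9899498, -0.9899498, -0.0707107, 1.7677675)
q' = normalize(q + ½dt·q⊗(0,ω)) = (-0.7518, 0.6535, -0.0035, 0.0878)

p' = (-1.6100, 2.6500, 2.5100)
q' = (-0.7518, 0.6535, -0.0035, 0.0878)
v' = (-1.1580, 0.4540, -0.9220)
ω' = (1.6187, 1.2749, -1.3742)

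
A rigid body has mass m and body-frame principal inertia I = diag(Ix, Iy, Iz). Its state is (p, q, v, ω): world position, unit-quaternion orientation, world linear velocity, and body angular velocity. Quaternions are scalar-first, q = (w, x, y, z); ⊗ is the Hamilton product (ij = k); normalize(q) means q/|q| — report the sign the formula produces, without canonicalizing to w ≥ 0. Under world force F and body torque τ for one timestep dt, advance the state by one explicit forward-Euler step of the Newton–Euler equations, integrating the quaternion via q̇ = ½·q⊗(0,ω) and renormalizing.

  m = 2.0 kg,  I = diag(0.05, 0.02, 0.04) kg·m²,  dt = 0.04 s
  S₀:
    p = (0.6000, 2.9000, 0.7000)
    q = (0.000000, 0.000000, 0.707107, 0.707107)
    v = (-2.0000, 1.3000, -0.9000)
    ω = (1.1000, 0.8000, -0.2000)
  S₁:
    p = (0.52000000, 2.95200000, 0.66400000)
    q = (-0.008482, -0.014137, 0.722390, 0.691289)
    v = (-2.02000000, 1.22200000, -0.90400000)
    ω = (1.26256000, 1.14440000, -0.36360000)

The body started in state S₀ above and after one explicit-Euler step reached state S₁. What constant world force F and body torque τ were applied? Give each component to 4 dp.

Δv = v₁−v₀ = (-0.02000000, -0.07800000, -0.00400000)
F = m·Δv/dt = (-1.0000, -3.9000, -0.2000)
rate change Δω = (0.16256000, 0.34440000, -0.16360000)
gyro term ω₀×Iω₀ = (-0.0032, -0.0022, -0.0264)
applied torque τ = (0.2000, 0.1700, -0.1900)

F = (-1.0000, -3.9000, -0.2000)
τ = (0.2000, 0.1700, -0.1900)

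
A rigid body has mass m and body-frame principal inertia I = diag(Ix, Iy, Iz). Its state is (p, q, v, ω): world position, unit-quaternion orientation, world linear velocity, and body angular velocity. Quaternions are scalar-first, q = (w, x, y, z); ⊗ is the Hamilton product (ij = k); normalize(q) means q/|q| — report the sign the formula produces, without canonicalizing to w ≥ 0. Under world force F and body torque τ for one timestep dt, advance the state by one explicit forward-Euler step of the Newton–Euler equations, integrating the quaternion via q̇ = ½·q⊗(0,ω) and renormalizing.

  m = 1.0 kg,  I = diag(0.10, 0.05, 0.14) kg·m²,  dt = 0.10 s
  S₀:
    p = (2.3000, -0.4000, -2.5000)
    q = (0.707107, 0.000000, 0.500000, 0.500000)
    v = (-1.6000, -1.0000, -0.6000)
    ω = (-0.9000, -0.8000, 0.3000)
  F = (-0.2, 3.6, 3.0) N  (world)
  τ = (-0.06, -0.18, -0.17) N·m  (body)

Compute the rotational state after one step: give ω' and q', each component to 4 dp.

α = I⁻¹(τ − ω×Iω) = (-0.3840, -3.8160, -0.9571)
ω + α·dt = (-0.9384, -1.1816, 0.2043)
q⊗(0,ω) = (0.2500000, -0.0863963, -1.0156856, 0.6621321)
q + ½dt·q⊗(0,ω), renormalized = (0.7182, -0.0043, 0.4484, 0.5321)

ω' = (-0.9384, -1.1816, 0.2043)
q' = (0.7182, -0.0043, 0.4484, 0.5321)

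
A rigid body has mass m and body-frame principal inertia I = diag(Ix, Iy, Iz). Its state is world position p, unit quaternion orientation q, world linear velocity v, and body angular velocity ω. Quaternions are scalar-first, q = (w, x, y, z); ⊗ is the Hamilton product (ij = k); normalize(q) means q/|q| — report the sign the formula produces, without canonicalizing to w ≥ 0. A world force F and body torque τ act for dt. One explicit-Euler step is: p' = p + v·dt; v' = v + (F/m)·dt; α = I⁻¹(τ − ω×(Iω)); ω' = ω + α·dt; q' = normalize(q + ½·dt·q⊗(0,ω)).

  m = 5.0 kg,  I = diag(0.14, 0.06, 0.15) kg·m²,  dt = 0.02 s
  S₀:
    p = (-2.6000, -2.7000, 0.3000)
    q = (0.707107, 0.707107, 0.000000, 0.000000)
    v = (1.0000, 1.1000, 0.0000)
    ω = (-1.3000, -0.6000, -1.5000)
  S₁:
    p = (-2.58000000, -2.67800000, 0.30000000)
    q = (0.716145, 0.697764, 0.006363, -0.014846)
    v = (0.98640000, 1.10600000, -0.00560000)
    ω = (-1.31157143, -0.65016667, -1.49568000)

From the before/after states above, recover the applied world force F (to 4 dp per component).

v₁ − v₀ = (-0.01360000, 0.00600000, -0.00560000)
applied force F = (-3.4000, 1.5000, -1.4000)

F = (-3.4000, 1.5000, -1.4000)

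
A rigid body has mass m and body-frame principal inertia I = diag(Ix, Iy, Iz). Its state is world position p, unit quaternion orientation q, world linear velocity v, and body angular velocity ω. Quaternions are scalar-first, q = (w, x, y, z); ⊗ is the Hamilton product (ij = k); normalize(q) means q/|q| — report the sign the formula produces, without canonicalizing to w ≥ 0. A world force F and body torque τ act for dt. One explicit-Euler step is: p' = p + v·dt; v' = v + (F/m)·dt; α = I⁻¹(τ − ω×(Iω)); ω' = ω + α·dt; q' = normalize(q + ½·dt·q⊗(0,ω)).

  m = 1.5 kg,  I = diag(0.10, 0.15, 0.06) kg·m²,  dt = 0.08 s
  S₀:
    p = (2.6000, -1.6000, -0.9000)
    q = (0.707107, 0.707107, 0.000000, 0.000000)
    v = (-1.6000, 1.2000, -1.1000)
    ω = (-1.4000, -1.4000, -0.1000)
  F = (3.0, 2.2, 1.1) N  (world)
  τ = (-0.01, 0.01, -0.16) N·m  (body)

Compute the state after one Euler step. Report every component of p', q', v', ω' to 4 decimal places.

a = F/m = (2.0000, 1.4667, 0.7333)
p + v·dt = (2.4720, -1.5040, -0.9880)
new velocity v' = (-1.4400, 1.3173, -1.0413)
angular accel α = (0.0260, 0.0293, -4.3000)
ω' = ω + α·dt = (-1.3979, -1.3977, -0.4440)
q⊗(0,ω) = (0.9899498, -0.9899498, -0.9192391, -1.0606605)
updated quaternion q' = (0.7444, 0.6654, -0.0367, -0.0423)

p' = (2.4720, -1.5040, -0.9880)
q' = (0.7444, 0.6654, -0.0367, -0.0423)
v' = (-1.4400, 1.3173, -1.0413)
ω' = (-1.3979, -1.3977, -0.4440)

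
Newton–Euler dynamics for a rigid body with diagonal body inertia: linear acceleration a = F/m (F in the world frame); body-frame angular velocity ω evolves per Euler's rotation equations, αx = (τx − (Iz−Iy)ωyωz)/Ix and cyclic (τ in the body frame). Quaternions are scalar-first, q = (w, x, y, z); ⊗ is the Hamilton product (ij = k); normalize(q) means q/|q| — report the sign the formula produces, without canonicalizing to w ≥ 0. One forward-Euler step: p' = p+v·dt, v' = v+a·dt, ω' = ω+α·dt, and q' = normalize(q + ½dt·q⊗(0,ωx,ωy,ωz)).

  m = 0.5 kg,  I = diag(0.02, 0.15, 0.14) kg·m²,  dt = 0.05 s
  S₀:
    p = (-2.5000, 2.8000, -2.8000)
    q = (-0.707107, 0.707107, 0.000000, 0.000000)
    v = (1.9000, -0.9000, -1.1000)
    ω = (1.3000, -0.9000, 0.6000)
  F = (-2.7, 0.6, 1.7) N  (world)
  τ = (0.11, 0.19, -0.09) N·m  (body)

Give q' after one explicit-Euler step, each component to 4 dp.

q' = (-0.7294, 0.6835, 0.0053, -0.0265)

Hamilton product q⊗(0,ω) = (-0.9192391, -0.9192391, 0.2121321, -1.0606605)
q' = normalize(q + ½dt·q⊗(0,ω)) = (-0.7294, 0.6835, 0.0053, -0.0265)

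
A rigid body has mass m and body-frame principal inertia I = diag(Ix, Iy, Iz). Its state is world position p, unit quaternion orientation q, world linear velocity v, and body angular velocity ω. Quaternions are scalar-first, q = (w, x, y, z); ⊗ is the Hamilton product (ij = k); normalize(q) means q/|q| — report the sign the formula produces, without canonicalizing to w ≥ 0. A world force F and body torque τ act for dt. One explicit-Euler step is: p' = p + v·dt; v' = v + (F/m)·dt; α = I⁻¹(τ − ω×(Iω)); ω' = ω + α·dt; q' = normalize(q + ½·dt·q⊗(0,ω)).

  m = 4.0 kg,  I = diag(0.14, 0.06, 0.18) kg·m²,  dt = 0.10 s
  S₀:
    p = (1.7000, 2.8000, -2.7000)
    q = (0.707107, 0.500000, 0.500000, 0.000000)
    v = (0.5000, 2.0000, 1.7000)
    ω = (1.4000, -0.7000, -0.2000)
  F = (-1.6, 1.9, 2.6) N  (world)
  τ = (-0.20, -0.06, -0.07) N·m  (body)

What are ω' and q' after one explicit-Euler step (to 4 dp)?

ω×(Iω) gyroscopic = (0.0168, 0.0112, 0.0784)
α = I⁻¹(τ − ω×Iω) = (-1.5486, -1.1867, -0.8244)
new body rate ω' = (1.2451, -0.8187, -0.2824)
Hamilton product q⊗(0,ω) = (-0.3500000, 0.8899498, -0.3949749, -1.1914214)
updated quaternion q' = (0.6875, 0.5428, 0.4788, -0.0594)

ω' = (1.2451, -0.8187, -0.2824)
q' = (0.6875, 0.5428, 0.4788, -0.0594)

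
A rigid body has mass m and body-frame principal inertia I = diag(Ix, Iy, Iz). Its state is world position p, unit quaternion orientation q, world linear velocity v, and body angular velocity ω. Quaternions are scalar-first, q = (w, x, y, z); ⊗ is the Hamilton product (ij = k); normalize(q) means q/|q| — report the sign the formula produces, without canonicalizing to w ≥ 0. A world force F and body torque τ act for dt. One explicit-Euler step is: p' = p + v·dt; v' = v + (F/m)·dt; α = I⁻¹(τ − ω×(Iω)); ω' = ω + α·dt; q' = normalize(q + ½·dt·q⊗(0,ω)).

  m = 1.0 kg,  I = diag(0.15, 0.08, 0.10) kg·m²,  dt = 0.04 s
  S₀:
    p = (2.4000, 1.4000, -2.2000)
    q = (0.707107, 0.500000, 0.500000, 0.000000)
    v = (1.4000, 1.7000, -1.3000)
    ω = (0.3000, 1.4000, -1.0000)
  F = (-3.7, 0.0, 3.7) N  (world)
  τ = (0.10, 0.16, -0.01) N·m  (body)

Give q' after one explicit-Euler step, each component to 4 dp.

q' = (0.6897, 0.4939, 0.5295, -0.0031)

q⊗(0,ω) = (-0.8500000, -0.2878679, 1.4899498, -0.1571070)
q' = normalize(q + ½dt·q⊗(0,ω)) = (0.6897, 0.4939, 0.5295, -0.0031)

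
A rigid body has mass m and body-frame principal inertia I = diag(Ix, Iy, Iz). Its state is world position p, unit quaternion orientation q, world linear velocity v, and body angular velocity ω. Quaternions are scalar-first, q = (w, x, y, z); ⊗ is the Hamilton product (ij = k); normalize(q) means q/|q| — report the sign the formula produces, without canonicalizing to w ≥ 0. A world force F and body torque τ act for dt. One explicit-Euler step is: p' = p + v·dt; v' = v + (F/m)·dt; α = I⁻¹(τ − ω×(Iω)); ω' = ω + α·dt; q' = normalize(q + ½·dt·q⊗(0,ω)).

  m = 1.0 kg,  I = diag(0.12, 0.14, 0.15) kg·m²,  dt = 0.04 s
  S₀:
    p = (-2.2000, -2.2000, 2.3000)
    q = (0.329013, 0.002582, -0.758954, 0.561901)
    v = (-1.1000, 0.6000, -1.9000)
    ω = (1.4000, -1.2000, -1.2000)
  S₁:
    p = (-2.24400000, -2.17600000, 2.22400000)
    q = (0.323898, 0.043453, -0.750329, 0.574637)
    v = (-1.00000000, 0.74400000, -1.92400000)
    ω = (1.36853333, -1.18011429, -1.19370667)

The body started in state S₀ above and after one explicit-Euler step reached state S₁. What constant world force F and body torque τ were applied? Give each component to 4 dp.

velocity change Δv = (0.10000000, 0.14400000, -0.02400000)
applied force F = (2.5000, 3.6000, -0.6000)
ω₁ − ω₀ = (-0.03146667, 0.01988571, 0.00629333)
τ = I·(Δω/dt) + ω₀×(Iω₀) = (-0.0800, 0.1200, -0.0100)

F = (2.5000, 3.6000, -0.6000)
τ = (-0.0800, 0.1200, -0.0100)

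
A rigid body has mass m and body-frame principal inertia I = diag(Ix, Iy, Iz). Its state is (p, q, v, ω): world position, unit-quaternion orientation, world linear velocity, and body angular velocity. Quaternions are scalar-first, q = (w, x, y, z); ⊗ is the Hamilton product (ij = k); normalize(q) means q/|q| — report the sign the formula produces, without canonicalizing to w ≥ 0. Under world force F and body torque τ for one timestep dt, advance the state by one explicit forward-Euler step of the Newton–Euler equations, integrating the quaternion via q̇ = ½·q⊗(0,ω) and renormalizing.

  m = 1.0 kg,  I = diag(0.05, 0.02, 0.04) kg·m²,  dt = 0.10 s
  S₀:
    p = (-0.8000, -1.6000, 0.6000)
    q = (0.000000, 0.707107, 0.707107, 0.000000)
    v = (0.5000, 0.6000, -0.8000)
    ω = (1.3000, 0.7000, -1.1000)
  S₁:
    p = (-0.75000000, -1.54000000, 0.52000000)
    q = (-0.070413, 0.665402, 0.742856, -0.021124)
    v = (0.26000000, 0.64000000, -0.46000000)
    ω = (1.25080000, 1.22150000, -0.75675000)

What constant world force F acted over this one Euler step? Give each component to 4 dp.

F = (-2.4000, 0.4000, 3.4000)

velocity change Δv = (-0.24000000, 0.04000000, 0.34000000)
F = m·Δv/dt = (-2.4000, 0.4000, 3.4000)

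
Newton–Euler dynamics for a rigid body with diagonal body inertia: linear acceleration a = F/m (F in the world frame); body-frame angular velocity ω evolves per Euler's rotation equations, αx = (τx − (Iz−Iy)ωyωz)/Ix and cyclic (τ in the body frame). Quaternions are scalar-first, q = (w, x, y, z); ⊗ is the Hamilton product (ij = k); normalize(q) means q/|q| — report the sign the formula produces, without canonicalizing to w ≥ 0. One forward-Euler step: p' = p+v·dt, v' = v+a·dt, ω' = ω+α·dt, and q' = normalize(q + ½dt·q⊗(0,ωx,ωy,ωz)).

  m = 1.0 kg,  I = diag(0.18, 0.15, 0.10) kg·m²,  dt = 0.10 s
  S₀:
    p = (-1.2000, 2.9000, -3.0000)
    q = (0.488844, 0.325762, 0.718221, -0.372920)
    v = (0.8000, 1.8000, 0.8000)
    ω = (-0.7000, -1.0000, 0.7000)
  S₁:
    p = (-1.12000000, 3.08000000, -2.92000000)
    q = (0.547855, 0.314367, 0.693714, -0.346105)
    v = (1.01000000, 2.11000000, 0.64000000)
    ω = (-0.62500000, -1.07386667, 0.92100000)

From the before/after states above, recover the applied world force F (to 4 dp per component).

F = (2.1000, 3.1000, -1.6000)

v₁ − v₀ = (0.21000000, 0.31000000, -0.16000000)
applied force F = (2.1000, 3.1000, -1.6000)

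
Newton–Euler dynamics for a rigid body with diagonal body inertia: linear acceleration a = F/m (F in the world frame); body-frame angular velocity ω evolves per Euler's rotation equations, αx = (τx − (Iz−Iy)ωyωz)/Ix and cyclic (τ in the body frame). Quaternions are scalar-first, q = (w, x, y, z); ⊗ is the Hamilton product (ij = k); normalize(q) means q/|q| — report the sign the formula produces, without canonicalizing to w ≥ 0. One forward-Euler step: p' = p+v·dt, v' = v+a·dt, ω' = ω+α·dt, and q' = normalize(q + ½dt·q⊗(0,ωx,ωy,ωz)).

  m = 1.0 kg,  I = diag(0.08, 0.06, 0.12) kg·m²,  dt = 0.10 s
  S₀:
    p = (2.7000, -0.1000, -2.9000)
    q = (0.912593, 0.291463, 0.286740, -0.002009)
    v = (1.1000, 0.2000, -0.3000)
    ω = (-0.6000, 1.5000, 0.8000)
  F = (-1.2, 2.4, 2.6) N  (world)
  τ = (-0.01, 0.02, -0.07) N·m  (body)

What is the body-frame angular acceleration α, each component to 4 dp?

α = (-1.0250, 0.0133, -0.7333)

precession coupling ω×(Iω) = (0.0720, 0.0192, 0.0180)
(τ − ω×Iω)/I = (-1.0250, 0.0133, -0.7333)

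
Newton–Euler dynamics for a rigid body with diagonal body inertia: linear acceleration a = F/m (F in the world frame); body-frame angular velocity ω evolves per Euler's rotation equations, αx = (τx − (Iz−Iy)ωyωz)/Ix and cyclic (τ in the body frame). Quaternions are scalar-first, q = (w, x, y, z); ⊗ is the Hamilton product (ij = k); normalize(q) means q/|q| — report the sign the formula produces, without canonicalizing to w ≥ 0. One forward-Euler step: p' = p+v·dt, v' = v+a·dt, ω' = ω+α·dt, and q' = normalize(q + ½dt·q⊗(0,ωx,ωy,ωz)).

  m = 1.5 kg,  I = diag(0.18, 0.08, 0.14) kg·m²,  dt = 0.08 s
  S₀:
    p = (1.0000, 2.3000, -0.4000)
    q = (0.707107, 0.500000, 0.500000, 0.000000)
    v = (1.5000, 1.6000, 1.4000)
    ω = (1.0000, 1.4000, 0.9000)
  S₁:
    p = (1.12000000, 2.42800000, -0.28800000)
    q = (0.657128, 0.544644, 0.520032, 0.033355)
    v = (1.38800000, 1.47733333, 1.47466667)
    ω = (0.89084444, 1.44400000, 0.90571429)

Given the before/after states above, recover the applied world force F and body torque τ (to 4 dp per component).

rate change Δω = (-0.10915556, 0.04400000, 0.00571429)
I·α + gyro = (-0.1700, 0.0800, -0.1300)
v₁ − v₀ = (-0.11200000, -0.12266667, 0.07466667)
F = m·Δv/dt = (-2.1000, -2.3000, 1.4000)

F = (-2.1000, -2.3000, 1.4000)
τ = (-0.1700, 0.0800, -0.1300)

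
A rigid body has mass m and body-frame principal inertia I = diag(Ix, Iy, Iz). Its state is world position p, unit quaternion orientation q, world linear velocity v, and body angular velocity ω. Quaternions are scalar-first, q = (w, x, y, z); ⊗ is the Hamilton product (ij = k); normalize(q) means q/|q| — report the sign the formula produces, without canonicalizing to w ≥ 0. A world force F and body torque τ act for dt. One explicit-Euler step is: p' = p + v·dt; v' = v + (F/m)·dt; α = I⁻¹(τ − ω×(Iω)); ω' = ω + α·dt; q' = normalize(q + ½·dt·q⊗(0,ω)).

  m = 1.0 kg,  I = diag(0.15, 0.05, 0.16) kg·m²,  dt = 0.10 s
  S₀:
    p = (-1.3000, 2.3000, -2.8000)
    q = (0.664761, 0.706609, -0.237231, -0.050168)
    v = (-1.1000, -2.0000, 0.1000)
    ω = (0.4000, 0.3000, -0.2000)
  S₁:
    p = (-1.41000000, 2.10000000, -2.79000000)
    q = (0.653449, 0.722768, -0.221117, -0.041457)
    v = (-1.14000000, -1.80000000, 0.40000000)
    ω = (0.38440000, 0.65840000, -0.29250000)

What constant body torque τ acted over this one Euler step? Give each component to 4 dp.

τ = (-0.0300, 0.1800, -0.1600)

Δω = ω₁−ω₀ = (-0.01560000, 0.35840000, -0.09250000)
ω₀×(Iω₀) = (-0.0066, 0.0008, -0.0120)
τ = I·(Δω/dt) + ω₀×(Iω₀) = (-0.0300, 0.1800, -0.1600)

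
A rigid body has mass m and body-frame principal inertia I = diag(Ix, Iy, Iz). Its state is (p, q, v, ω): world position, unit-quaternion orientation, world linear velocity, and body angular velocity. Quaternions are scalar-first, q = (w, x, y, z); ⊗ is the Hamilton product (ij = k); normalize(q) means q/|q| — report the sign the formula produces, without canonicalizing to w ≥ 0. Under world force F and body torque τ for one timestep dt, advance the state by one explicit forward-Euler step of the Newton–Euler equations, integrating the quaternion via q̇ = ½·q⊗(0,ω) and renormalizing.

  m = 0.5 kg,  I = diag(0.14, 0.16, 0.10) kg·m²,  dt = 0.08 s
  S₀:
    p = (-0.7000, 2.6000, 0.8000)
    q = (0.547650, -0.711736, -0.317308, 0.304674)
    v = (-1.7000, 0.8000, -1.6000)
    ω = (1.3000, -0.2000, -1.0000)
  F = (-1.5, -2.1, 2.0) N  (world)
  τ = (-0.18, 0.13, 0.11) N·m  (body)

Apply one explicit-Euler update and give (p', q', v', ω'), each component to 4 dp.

p' = (-0.8360, 2.6640, 0.6720)
q' = (0.5930, -0.6667, -0.3336, 0.3043)
v' = (-1.9400, 0.4640, -1.2800)
ω' = (1.2040, -0.1090, -0.9078)

linear accel F/m = (-3.0000, -4.2000, 4.0000)
new position p' = (-0.8360, 2.6640, 0.6720)
new velocity v' = (-1.9400, 0.4640, -1.2800)
ω×(Iω) gyroscopic = (-0.0120, -0.0520, -0.0052)
angular accel α = (-1.2000, 1.1375, 1.1520)
new body rate ω' = (1.2040, -0.1090, -0.9078)
Hamilton product q⊗(0,ω) = (1.1664692, 1.0901878, -0.4251898, 0.0071976)
q + ½dt·q⊗(0,ω), renormalized = (0.5930, -0.6667, -0.3336, 0.3043)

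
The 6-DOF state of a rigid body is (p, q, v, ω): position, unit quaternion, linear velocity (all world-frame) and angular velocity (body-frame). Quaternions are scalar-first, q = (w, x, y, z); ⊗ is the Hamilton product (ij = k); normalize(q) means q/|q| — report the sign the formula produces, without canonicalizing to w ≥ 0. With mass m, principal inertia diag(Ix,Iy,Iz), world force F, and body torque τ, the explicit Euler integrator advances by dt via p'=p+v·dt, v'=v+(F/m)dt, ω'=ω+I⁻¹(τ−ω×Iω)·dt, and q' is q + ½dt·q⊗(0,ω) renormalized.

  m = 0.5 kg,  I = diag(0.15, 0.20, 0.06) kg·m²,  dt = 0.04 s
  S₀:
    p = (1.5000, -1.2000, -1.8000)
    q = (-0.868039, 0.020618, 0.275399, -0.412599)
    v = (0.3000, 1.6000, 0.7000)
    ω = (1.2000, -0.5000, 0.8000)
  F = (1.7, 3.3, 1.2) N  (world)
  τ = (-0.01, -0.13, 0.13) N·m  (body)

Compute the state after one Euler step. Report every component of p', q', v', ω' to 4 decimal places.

p' = (1.5120, -1.1360, -1.7720)
q' = (-0.8588, 0.0001, 0.2737, -0.4331)
v' = (0.4360, 1.8640, 0.7960)
ω' = (1.1824, -0.5433, 0.9067)

linear accel F/m = (3.4000, 6.6000, 2.4000)
p + v·dt = (1.5120, -1.1360, -1.7720)
v' = v + a·dt = (0.4360, 1.8640, 0.7960)
gyro term ω×Iω = (0.0560, 0.0864, -0.0300)
(τ − ω×Iω)/I = (-0.4400, -1.0820, 2.6667)
new body rate ω' = (1.1824, -0.5433, 0.9067)
Hamilton product q⊗(0,ω) = (0.4430371, -1.0276271, -0.0775937, -1.0352190)
q' = normalize(q + ½dt·q⊗(0,ω)) = (-0.8588, 0.0001, 0.2737, -0.4331)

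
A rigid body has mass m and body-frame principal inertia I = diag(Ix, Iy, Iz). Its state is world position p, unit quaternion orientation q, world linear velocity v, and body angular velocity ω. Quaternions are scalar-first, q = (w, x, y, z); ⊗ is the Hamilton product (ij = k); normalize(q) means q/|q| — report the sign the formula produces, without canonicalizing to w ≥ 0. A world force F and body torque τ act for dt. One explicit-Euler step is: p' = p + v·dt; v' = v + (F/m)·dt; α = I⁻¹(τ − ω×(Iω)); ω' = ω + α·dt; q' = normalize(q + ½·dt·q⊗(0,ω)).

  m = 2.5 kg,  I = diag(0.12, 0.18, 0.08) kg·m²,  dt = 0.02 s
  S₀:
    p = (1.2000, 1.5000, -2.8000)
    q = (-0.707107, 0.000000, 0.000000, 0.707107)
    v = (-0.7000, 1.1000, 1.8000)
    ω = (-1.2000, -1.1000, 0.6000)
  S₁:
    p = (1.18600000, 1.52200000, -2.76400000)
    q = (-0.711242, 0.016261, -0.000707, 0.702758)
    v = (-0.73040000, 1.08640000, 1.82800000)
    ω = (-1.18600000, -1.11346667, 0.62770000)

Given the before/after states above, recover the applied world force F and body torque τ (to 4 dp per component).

ω₁ − ω₀ = (0.01400000, -0.01346667, 0.02770000)
τ = I·(Δω/dt) + ω₀×(Iω₀) = (0.1500, -0.1500, 0.1900)
velocity change Δv = (-0.03040000, -0.01360000, 0.02800000)
m·(v₁−v₀)/dt = (-3.8000, -1.7000, 3.5000)

F = (-3.8000, -1.7000, 3.5000)
τ = (0.1500, -0.1500, 0.1900)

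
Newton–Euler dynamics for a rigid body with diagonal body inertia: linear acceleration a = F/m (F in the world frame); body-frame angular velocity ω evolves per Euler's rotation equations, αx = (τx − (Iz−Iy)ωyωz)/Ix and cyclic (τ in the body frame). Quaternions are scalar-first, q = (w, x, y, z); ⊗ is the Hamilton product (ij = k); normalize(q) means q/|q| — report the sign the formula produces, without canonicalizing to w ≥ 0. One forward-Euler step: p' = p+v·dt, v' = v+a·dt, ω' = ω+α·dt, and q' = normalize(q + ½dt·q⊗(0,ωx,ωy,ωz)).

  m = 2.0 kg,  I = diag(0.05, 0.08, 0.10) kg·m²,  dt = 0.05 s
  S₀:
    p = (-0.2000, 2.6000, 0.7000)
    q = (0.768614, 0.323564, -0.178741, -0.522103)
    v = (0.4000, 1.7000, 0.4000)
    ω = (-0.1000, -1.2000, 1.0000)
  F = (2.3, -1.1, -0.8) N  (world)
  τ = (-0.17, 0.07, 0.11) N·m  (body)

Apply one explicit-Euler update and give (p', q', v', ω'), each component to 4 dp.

a = (1.1500, -0.5500, -0.4000)
p' = p + v·dt = (-0.1800, 2.6850, 0.7200)
v' = v + a·dt = (0.4575, 1.6725, 0.3800)
gyro term ω×Iω = (-0.0240, 0.0050, 0.0036)
angular accel α = (-2.9200, 0.8125, 1.0640)
new body rate ω' = (-0.2460, -1.1594, 1.0532)
2q̇ = q⊗(0,ω) = (0.3399702, -0.8821260, -1.1936905, 0.3624631)
q + ½dt·q⊗(0,ω), renormalized = (0.7765, 0.3013, -0.2084, -0.5126)

p' = (-0.1800, 2.6850, 0.7200)
q' = (0.7765, 0.3013, -0.2084, -0.5126)
v' = (0.4575, 1.6725, 0.3800)
ω' = (-0.2460, -1.1594, 1.0532)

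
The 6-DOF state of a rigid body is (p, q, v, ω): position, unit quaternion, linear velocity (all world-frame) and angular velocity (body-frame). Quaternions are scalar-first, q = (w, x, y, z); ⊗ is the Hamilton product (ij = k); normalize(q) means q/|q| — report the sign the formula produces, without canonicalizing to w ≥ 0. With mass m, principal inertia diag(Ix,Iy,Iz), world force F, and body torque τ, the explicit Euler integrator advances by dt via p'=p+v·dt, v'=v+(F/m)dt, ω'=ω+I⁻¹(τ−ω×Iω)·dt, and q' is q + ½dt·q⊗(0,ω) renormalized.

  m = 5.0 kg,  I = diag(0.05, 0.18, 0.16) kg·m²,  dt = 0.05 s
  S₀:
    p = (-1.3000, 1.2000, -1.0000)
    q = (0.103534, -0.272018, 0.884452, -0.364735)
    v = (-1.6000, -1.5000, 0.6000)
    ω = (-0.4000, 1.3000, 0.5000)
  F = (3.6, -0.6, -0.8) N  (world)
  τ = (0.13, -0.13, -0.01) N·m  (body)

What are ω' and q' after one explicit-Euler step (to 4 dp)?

ω' = (-0.2570, 1.2578, 0.5180)
q' = (0.0766, -0.2500, 0.8943, -0.3632)

gyro term ω×Iω = (-0.0130, 0.0220, -0.0676)
(τ − ω×Iω)/I = (2.8600, -0.8444, 0.3600)
ω' = ω + α·dt = (-0.2570, 1.2578, 0.5180)
Hamilton product q⊗(0,ω) = (-1.0762273, 0.8749679, 0.4164972, 0.0519244)
q + ½dt·q⊗(0,ω), renormalized = (0.0766, -0.2500, 0.8943, -0.3632)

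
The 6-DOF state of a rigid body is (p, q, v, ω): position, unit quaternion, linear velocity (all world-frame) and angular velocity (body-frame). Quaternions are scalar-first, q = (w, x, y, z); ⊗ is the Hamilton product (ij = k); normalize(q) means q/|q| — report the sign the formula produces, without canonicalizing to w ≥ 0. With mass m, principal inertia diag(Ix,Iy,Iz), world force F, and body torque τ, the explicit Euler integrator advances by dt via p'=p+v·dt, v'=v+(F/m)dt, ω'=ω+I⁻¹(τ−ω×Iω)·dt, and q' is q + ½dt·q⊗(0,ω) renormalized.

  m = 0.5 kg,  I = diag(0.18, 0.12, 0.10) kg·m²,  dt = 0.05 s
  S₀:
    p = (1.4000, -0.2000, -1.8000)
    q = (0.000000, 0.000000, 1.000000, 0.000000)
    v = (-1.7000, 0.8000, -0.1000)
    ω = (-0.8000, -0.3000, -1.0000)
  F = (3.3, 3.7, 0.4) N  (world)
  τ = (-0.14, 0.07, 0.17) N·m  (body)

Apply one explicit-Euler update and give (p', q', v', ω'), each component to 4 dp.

p' = (1.3150, -0.1600, -1.8050)
q' = (0.0075, -0.0250, 0.9995, 0.0200)
v' = (-1.3700, 1.1700, -0.0600)
ω' = (-0.8372, -0.2975, -0.9078)

linear accel F/m = (6.6000, 7.4000, 0.8000)
p + v·dt = (1.3150, -0.1600, -1.8050)
v' = v + a·dt = (-1.3700, 1.1700, -0.0600)
α = I⁻¹(τ − ω×Iω) = (-0.7444, 0.0500, 1.8440)
new body rate ω' = (-0.8372, -0.2975, -0.9078)
q⊗(0,ω) = (0.3000000, -1.0000000, 0.0000000, 0.8000000)
q + ½dt·q⊗(0,ω), renormalized = (0.0075, -0.0250, 0.9995, 0.0200)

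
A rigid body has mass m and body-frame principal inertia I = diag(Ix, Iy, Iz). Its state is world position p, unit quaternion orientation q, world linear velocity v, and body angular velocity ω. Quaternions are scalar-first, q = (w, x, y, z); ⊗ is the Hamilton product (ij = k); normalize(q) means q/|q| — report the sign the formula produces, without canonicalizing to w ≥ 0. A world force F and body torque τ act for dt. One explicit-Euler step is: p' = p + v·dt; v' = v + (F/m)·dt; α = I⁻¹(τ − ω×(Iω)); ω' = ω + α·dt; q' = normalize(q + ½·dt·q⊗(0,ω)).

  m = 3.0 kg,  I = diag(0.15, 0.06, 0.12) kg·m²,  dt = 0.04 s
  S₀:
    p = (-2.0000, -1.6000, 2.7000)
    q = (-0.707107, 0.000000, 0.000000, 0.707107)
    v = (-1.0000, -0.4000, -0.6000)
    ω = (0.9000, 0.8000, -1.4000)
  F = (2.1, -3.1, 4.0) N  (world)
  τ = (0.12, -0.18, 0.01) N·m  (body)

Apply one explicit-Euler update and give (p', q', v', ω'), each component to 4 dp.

p' = (-2.0400, -1.6160, 2.6760)
q' = (-0.6868, -0.0240, 0.0014, 0.7264)
v' = (-0.9720, -0.4413, -0.5467)
ω' = (0.9499, 0.7052, -1.3751)

p + v·dt = (-2.0400, -1.6160, 2.6760)
v' = v + a·dt = (-0.9720, -0.4413, -0.5467)
ω×(Iω) gyroscopic = (-0.0672, -0.0378, -0.0648)
angular accel α = (1.2480, -2.3700, 0.6233)
ω + α·dt = (0.9499, 0.7052, -1.3751)
Hamilton product q⊗(0,ω) = (0.9899498, -1.2020819, 0.0707107, 0.9899498)
q + ½dt·q⊗(0,ω), renormalized = (-0.6868, -0.0240, 0.0014, 0.7264)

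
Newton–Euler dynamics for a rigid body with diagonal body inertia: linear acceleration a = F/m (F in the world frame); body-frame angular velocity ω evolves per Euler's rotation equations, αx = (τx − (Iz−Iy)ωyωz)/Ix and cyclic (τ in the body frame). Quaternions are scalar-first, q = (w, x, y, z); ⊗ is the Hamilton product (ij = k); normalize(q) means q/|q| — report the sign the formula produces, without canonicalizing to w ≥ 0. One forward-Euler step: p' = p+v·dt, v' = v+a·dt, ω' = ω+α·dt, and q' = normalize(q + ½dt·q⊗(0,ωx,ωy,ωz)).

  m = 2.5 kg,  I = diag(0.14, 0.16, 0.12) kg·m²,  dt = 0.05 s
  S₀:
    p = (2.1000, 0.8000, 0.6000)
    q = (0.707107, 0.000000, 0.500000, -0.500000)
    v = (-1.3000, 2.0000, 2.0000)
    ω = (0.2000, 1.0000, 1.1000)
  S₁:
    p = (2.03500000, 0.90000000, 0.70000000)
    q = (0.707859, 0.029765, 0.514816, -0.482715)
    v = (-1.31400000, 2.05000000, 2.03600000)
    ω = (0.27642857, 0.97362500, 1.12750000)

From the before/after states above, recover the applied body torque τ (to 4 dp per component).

τ = (0.1700, -0.0800, 0.0700)

Δω = ω₁−ω₀ = (0.07642857, -0.02637500, 0.02750000)
τ = I·(Δω/dt) + ω₀×(Iω₀) = (0.1700, -0.0800, 0.0700)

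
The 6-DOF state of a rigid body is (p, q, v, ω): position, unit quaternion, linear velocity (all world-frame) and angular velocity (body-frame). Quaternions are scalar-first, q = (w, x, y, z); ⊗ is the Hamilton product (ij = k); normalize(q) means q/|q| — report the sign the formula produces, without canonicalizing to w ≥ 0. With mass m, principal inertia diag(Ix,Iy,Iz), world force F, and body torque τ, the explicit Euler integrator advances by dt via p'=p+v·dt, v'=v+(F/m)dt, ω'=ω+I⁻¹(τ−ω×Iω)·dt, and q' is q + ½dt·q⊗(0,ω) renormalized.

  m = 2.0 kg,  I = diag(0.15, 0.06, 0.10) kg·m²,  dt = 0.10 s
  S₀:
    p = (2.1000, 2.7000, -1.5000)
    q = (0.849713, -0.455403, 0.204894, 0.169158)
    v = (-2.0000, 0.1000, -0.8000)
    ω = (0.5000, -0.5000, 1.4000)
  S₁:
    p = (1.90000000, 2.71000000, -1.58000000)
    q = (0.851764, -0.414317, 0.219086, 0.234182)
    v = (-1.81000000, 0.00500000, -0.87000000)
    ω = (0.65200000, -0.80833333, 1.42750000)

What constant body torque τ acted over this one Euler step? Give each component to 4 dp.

Δω = ω₁−ω₀ = (0.15200000, -0.30833333, 0.02750000)
τ = I·(Δω/dt) + ω₀×(Iω₀) = (0.2000, -0.1500, 0.0500)

τ = (0.2000, -0.1500, 0.0500)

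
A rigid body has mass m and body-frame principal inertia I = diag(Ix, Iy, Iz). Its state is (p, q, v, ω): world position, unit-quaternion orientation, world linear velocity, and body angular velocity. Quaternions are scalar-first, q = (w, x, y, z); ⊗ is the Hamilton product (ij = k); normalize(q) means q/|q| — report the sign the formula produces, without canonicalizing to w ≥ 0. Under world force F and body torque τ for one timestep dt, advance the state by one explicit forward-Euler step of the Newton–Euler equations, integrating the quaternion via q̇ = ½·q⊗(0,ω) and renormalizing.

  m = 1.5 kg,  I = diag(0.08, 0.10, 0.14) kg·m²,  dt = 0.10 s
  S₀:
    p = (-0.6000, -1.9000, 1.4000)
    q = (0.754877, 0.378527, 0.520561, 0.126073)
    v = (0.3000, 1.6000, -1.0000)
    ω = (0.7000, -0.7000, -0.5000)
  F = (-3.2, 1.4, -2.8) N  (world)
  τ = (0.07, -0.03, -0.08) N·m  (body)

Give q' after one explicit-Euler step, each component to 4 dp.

q' = (0.7618, 0.3957, 0.5072, 0.0756)

Hamilton product q⊗(0,ω) = (0.1624603, 0.3563845, -0.2508993, -1.0068001)
q' = normalize(q + ½dt·q⊗(0,ω)) = (0.7618, 0.3957, 0.5072, 0.0756)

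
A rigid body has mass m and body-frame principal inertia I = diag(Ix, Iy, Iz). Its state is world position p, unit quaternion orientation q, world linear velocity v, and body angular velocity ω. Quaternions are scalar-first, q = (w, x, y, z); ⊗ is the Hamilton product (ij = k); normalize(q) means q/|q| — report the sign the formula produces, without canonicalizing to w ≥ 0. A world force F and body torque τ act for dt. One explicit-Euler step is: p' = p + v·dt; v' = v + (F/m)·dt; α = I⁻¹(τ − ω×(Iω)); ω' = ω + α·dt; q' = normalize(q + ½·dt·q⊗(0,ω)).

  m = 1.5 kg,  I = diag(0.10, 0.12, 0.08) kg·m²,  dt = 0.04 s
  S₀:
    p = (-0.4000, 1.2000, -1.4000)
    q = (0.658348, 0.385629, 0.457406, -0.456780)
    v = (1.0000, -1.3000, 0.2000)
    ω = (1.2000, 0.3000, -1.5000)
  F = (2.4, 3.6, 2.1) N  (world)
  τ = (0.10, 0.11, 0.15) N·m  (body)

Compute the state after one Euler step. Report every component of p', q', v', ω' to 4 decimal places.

p' = (-0.3600, 1.1480, -1.3920)
q' = (0.6322, 0.3902, 0.4616, -0.4848)
v' = (1.0640, -1.2040, 0.2560)
ω' = (1.2328, 0.3487, -1.4286)

a = F/m = (1.6000, 2.4000, 1.4000)
p + v·dt = (-0.3600, 1.1480, -1.3920)
new velocity v' = (1.0640, -1.2040, 0.2560)
α = I⁻¹(τ − ω×Iω) = (0.8200, 1.2167, 1.7850)
ω' = ω + α·dt = (1.2328, 0.3487, -1.4286)
Hamilton product q⊗(0,ω) = (-1.2851466, 0.2409426, 0.2278119, -1.4207205)
updated quaternion q' = (0.6322, 0.3902, 0.4616, -0.4848)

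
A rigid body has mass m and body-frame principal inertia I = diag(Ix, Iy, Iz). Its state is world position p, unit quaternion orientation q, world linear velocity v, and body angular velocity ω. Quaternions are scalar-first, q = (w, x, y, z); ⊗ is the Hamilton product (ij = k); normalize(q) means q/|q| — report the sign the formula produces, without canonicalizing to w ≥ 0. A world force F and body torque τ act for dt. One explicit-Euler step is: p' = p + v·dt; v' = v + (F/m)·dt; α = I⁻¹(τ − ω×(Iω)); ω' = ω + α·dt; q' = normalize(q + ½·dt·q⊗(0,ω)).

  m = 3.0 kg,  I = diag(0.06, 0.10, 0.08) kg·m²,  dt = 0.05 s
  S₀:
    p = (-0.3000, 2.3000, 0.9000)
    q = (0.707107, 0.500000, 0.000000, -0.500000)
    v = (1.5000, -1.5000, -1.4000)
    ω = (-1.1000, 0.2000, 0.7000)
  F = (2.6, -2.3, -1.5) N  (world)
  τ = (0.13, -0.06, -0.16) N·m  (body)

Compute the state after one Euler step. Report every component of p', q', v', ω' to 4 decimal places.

p' = (-0.2250, 2.2250, 0.8300)
q' = (0.7292, 0.4828, 0.0085, -0.4849)
v' = (1.5433, -1.5383, -1.4250)
ω' = (-0.9893, 0.1623, 0.6055)

a = (0.8667, -0.7667, -0.5000)
p + v·dt = (-0.2250, 2.2250, 0.8300)
new velocity v' = (1.5433, -1.5383, -1.4250)
gyro term ω×Iω = (-0.0028, 0.0154, -0.0088)
α = I⁻¹(τ − ω×Iω) = (2.2133, -0.7540, -1.8900)
ω' = ω + α·dt = (-0.9893, 0.1623, 0.6055)
2q̇ = q⊗(0,ω) = (0.9000000, -0.6778177, 0.3414214, 0.5949749)
q' = normalize(q + ½dt·q⊗(0,ω)) = (0.7292, 0.4828, 0.0085, -0.4849)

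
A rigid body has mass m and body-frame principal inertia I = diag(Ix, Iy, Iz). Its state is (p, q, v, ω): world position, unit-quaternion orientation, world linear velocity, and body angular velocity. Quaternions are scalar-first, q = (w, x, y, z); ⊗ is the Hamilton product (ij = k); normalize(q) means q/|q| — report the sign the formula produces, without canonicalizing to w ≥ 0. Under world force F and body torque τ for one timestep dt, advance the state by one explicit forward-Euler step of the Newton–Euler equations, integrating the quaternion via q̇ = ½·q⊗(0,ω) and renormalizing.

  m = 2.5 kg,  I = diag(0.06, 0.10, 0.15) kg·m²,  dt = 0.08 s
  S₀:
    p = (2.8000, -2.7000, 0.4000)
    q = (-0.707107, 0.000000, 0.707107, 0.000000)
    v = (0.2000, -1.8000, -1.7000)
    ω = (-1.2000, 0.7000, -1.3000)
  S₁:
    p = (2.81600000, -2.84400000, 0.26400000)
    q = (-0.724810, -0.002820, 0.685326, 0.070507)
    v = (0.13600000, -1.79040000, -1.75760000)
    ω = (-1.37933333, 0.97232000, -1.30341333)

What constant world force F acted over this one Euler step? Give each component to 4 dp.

Δv = v₁−v₀ = (-0.06400000, 0.00960000, -0.05760000)
applied force F = (-2.0000, 0.3000, -1.8000)

F = (-2.0000, 0.3000, -1.8000)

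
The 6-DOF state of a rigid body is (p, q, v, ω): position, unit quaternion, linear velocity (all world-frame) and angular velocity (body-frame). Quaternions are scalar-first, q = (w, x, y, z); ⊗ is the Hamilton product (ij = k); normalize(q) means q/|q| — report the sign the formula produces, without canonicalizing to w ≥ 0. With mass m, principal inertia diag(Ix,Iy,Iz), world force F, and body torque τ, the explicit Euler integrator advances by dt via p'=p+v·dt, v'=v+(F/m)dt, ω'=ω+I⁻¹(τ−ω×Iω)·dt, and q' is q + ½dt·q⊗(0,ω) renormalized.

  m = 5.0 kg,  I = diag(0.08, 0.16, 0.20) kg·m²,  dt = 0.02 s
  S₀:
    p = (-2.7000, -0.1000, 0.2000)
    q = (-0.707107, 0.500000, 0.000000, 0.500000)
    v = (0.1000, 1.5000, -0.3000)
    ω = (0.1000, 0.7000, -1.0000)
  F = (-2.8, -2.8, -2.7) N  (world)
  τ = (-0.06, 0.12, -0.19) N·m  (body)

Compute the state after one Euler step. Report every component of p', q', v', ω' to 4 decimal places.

new position p' = (-2.6980, -0.0700, 0.1940)
v + (F/m)dt = (0.0888, 1.4888, -0.3108)
gyro term ω×Iω = (-0.0280, 0.0120, 0.0056)
α = I⁻¹(τ − ω×Iω) = (-0.4000, 0.6750, -0.9780)
ω + α·dt = (0.0920, 0.7135, -1.0196)
2q̇ = q⊗(0,ω) = (0.4500000, -0.4207107, 0.0550251, 1.0571070)
q + ½dt·q⊗(0,ω), renormalized = (-0.7026, 0.4958, 0.0006, 0.5105)

p' = (-2.6980, -0.0700, 0.1940)
q' = (-0.7026, 0.4958, 0.0006, 0.5105)
v' = (0.0888, 1.4888, -0.3108)
ω' = (0.0920, 0.7135, -1.0196)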